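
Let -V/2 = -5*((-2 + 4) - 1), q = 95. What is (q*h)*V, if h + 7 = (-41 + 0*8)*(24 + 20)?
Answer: -1720450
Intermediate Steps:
V = 10 (V = -(-10)*((-2 + 4) - 1) = -(-10)*(2 - 1) = -(-10) = -2*(-5) = 10)
h = -1811 (h = -7 + (-41 + 0*8)*(24 + 20) = -7 + (-41 + 0)*44 = -7 - 41*44 = -7 - 1804 = -1811)
(q*h)*V = (95*(-1811))*10 = -172045*10 = -1720450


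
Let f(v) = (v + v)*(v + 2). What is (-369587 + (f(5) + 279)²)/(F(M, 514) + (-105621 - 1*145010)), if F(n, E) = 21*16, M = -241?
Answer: 247786/250295 ≈ 0.98998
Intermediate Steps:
F(n, E) = 336
f(v) = 2*v*(2 + v) (f(v) = (2*v)*(2 + v) = 2*v*(2 + v))
(-369587 + (f(5) + 279)²)/(F(M, 514) + (-105621 - 1*145010)) = (-369587 + (2*5*(2 + 5) + 279)²)/(336 + (-105621 - 1*145010)) = (-369587 + (2*5*7 + 279)²)/(336 + (-105621 - 145010)) = (-369587 + (70 + 279)²)/(336 - 250631) = (-369587 + 349²)/(-250295) = (-369587 + 121801)*(-1/250295) = -247786*(-1/250295) = 247786/250295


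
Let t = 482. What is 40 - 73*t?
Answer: -35146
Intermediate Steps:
40 - 73*t = 40 - 73*482 = 40 - 35186 = -35146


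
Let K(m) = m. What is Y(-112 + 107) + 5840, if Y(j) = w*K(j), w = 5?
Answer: 5815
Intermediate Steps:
Y(j) = 5*j
Y(-112 + 107) + 5840 = 5*(-112 + 107) + 5840 = 5*(-5) + 5840 = -25 + 5840 = 5815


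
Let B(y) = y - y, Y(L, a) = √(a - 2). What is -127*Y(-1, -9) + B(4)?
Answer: -127*I*√11 ≈ -421.21*I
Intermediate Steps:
Y(L, a) = √(-2 + a)
B(y) = 0
-127*Y(-1, -9) + B(4) = -127*√(-2 - 9) + 0 = -127*I*√11 + 0 = -127*I*√11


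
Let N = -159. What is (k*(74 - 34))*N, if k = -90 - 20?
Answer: 699600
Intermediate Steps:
k = -110
(k*(74 - 34))*N = -110*(74 - 34)*(-159) = -110*40*(-159) = -4400*(-159) = 699600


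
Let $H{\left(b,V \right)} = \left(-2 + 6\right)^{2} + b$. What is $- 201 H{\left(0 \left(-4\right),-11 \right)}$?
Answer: $-3216$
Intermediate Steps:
$H{\left(b,V \right)} = 16 + b$ ($H{\left(b,V \right)} = 4^{2} + b = 16 + b$)
$- 201 H{\left(0 \left(-4\right),-11 \right)} = - 201 \left(16 + 0 \left(-4\right)\right) = - 201 \left(16 + 0\right) = \left(-201\right) 16 = -3216$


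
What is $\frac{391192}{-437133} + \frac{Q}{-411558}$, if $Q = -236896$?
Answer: $- \frac{9573856328}{29984263869} \approx -0.3193$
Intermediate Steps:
$\frac{391192}{-437133} + \frac{Q}{-411558} = \frac{391192}{-437133} - \frac{236896}{-411558} = 391192 \left(- \frac{1}{437133}\right) - - \frac{118448}{205779} = - \frac{391192}{437133} + \frac{118448}{205779} = - \frac{9573856328}{29984263869}$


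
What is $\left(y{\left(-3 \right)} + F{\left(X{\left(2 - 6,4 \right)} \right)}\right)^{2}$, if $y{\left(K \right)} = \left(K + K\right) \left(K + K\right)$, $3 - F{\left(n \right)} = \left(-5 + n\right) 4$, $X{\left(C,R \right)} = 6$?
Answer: $1225$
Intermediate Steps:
$F{\left(n \right)} = 23 - 4 n$ ($F{\left(n \right)} = 3 - \left(-5 + n\right) 4 = 3 - \left(-20 + 4 n\right) = 23 - 4 n$)
$y{\left(K \right)} = 4 K^{2}$ ($y{\left(K \right)} = 2 K 2 K = 4 K^{2}$)
$\left(y{\left(-3 \right)} + F{\left(X{\left(2 - 6,4 \right)} \right)}\right)^{2} = \left(4 \left(-3\right)^{2} + \left(23 - 24\right)\right)^{2} = \left(4 \cdot 9 + \left(23 - 24\right)\right)^{2} = \left(36 - 1\right)^{2} = 35^{2} = 1225$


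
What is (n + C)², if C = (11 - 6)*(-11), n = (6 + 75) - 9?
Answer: 289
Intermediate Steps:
n = 72 (n = 81 - 9 = 72)
C = -55 (C = 5*(-11) = -55)
(n + C)² = (72 - 55)² = 17² = 289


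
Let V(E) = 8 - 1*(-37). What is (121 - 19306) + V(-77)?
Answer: -19140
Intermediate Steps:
V(E) = 45 (V(E) = 8 + 37 = 45)
(121 - 19306) + V(-77) = (121 - 19306) + 45 = -19185 + 45 = -19140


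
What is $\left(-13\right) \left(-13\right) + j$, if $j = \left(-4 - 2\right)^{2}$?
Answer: $205$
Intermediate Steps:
$j = 36$ ($j = \left(-6\right)^{2} = 36$)
$\left(-13\right) \left(-13\right) + j = \left(-13\right) \left(-13\right) + 36 = 169 + 36 = 205$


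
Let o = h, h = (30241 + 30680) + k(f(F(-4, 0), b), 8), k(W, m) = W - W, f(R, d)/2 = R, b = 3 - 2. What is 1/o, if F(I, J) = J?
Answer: 1/60921 ≈ 1.6415e-5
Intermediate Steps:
b = 1
f(R, d) = 2*R
k(W, m) = 0
h = 60921 (h = (30241 + 30680) + 0 = 60921 + 0 = 60921)
o = 60921
1/o = 1/60921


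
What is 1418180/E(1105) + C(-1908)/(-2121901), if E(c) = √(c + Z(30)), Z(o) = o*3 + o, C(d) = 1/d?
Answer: 1148325052964695/28340109756 ≈ 40519.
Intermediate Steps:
Z(o) = 4*o (Z(o) = 3*o + o = 4*o)
E(c) = √(120 + c) (E(c) = √(c + 4*30) = √(c + 120) = √(120 + c))
1418180/E(1105) + C(-1908)/(-2121901) = 1418180/(√(120 + 1105)) + 1/(-1908*(-2121901)) = 1418180/(√1225) - 1/1908*(-1/2121901) = 1418180/35 + 1/4048587108 = 1418180*(1/35) + 1/4048587108 = 283636/7 + 1/4048587108 = 1148325052964695/28340109756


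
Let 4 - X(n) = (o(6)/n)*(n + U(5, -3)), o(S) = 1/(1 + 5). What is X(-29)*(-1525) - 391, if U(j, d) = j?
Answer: -182139/29 ≈ -6280.7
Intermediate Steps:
o(S) = ⅙ (o(S) = 1/6 = ⅙)
X(n) = 4 - (5 + n)/(6*n) (X(n) = 4 - 1/(6*n)*(n + 5) = 4 - 1/(6*n)*(5 + n) = 4 - (5 + n)/(6*n))
X(-29)*(-1525) - 391 = ((⅙)*(-5 + 23*(-29))/(-29))*(-1525) - 391 = ((⅙)*(-1/29)*(-5 - 667))*(-1525) - 391 = ((⅙)*(-1/29)*(-672))*(-1525) - 391 = (112/29)*(-1525) - 391 = -170800/29 - 391 = -182139/29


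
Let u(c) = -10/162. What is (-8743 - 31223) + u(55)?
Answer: -3237251/81 ≈ -39966.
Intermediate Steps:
u(c) = -5/81 (u(c) = -10*1/162 = -5/81)
(-8743 - 31223) + u(55) = (-8743 - 31223) - 5/81 = -39966 - 5/81 = -3237251/81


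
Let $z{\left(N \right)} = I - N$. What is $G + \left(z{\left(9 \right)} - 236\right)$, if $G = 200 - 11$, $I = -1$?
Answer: $-57$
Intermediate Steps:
$G = 189$ ($G = 200 - 11 = 189$)
$z{\left(N \right)} = -1 - N$
$G + \left(z{\left(9 \right)} - 236\right) = 189 - 246 = -57$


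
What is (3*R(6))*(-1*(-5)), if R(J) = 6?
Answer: 90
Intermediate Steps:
(3*R(6))*(-1*(-5)) = (3*6)*(-1*(-5)) = 18*5 = 90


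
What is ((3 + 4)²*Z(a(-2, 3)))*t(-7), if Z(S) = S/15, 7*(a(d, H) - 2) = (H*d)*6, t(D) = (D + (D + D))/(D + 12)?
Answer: 1078/25 ≈ 43.120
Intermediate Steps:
t(D) = 3*D/(12 + D) (t(D) = (D + 2*D)/(12 + D) = (3*D)/(12 + D) = 3*D/(12 + D))
a(d, H) = 2 + 6*H*d/7 (a(d, H) = 2 + ((H*d)*6)/7 = 2 + (6*H*d)/7 = 2 + 6*H*d/7)
Z(S) = S/15 (Z(S) = S*(1/15) = S/15)
((3 + 4)²*Z(a(-2, 3)))*t(-7) = ((3 + 4)²*((2 + (6/7)*3*(-2))/15))*(3*(-7)/(12 - 7)) = (7²*((2 - 36/7)/15))*(3*(-7)/5) = (49*((1/15)*(-22/7)))*(3*(-7)*(⅕)) = (49*(-22/105))*(-21/5) = -154/15*(-21/5) = 1078/25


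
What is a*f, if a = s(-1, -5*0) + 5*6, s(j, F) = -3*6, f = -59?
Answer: -708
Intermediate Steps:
s(j, F) = -18
a = 12 (a = -18 + 5*6 = -18 + 30 = 12)
a*f = 12*(-59) = -708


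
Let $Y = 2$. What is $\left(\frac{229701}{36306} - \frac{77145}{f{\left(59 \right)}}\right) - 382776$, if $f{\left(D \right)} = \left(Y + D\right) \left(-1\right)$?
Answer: $- \frac{281635384895}{738222} \approx -3.8151 \cdot 10^{5}$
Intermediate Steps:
$f{\left(D \right)} = -2 - D$ ($f{\left(D \right)} = \left(2 + D\right) \left(-1\right) = -2 - D$)
$\left(\frac{229701}{36306} - \frac{77145}{f{\left(59 \right)}}\right) - 382776 = \left(\frac{229701}{36306} - \frac{77145}{-2 - 59}\right) - 382776 = \left(229701 \cdot \frac{1}{36306} - \frac{77145}{-2 - 59}\right) - 382776 = \left(\frac{76567}{12102} - \frac{77145}{-61}\right) - 382776 = \left(\frac{76567}{12102} - - \frac{77145}{61}\right) - 382776 = \left(\frac{76567}{12102} + \frac{77145}{61}\right) - 382776 = \frac{938279377}{738222} - 382776 = - \frac{281635384895}{738222}$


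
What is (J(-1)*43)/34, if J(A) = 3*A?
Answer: -129/34 ≈ -3.7941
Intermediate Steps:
(J(-1)*43)/34 = ((3*(-1))*43)/34 = -3*43*(1/34) = -129*1/34 = -129/34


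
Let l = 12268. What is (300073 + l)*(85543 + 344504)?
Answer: 134321310027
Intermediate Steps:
(300073 + l)*(85543 + 344504) = (300073 + 12268)*(85543 + 344504) = 312341*430047 = 134321310027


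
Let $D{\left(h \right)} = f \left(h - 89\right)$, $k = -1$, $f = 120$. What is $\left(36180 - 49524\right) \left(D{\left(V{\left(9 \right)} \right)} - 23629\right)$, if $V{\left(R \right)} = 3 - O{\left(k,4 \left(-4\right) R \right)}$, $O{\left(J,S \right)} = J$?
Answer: $451414176$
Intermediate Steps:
$V{\left(R \right)} = 4$ ($V{\left(R \right)} = 3 - -1 = 3 + 1 = 4$)
$D{\left(h \right)} = -10680 + 120 h$ ($D{\left(h \right)} = 120 \left(h - 89\right) = 120 \left(-89 + h\right) = -10680 + 120 h$)
$\left(36180 - 49524\right) \left(D{\left(V{\left(9 \right)} \right)} - 23629\right) = \left(36180 - 49524\right) \left(\left(-10680 + 120 \cdot 4\right) - 23629\right) = - 13344 \left(\left(-10680 + 480\right) - 23629\right) = - 13344 \left(-10200 - 23629\right) = \left(-13344\right) \left(-33829\right) = 451414176$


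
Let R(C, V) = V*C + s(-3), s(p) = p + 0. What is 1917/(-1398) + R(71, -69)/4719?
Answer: -1766591/733018 ≈ -2.4100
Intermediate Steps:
s(p) = p
R(C, V) = -3 + C*V (R(C, V) = V*C - 3 = C*V - 3 = -3 + C*V)
1917/(-1398) + R(71, -69)/4719 = 1917/(-1398) + (-3 + 71*(-69))/4719 = 1917*(-1/1398) + (-3 - 4899)*(1/4719) = -639/466 - 4902*1/4719 = -639/466 - 1634/1573 = -1766591/733018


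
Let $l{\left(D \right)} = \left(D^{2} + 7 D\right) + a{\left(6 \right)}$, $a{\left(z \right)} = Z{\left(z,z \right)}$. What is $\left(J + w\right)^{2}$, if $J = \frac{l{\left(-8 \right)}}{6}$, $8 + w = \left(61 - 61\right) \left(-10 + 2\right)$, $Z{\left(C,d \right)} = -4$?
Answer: $\frac{484}{9} \approx 53.778$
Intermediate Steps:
$a{\left(z \right)} = -4$
$l{\left(D \right)} = -4 + D^{2} + 7 D$ ($l{\left(D \right)} = \left(D^{2} + 7 D\right) - 4 = -4 + D^{2} + 7 D$)
$w = -8$ ($w = -8 + \left(61 - 61\right) \left(-10 + 2\right) = -8 + 0 \left(-8\right) = -8 + 0 = -8$)
$J = \frac{2}{3}$ ($J = \frac{-4 + \left(-8\right)^{2} + 7 \left(-8\right)}{6} = \left(-4 + 64 - 56\right) \frac{1}{6} = 4 \cdot \frac{1}{6} = \frac{2}{3} \approx 0.66667$)
$\left(J + w\right)^{2} = \left(\frac{2}{3} - 8\right)^{2} = \left(- \frac{22}{3}\right)^{2} = \frac{484}{9}$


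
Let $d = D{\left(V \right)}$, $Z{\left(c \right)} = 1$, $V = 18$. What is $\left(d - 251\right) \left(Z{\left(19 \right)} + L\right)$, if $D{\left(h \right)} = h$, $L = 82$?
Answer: $-19339$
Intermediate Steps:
$d = 18$
$\left(d - 251\right) \left(Z{\left(19 \right)} + L\right) = \left(18 - 251\right) \left(1 + 82\right) = \left(-233\right) 83 = -19339$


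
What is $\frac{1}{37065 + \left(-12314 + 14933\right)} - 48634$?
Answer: $- \frac{1929991655}{39684} \approx -48634.0$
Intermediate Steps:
$\frac{1}{37065 + \left(-12314 + 14933\right)} - 48634 = \frac{1}{37065 + 2619} - 48634 = \frac{1}{39684} - 48634 = - \frac{1929991655}{39684}$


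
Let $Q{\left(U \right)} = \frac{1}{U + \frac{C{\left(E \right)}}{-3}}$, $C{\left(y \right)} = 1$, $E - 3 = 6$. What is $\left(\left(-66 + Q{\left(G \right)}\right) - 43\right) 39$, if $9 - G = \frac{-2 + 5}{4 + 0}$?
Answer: $- \frac{403377}{95} \approx -4246.1$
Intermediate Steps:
$E = 9$ ($E = 3 + 6 = 9$)
$G = \frac{33}{4}$ ($G = 9 - \frac{-2 + 5}{4 + 0} = 9 - \frac{3}{4} = \frac{33}{4} \approx 8.25$)
$Q{\left(U \right)} = \frac{1}{- \frac{1}{3} + U}$ ($Q{\left(U \right)} = \frac{1}{U + 1 \frac{1}{-3}} = \frac{1}{U + 1 \left(- \frac{1}{3}\right)} = \frac{1}{U - \frac{1}{3}} = \frac{1}{- \frac{1}{3} + U}$)
$\left(\left(-66 + Q{\left(G \right)}\right) - 43\right) 39 = \left(\left(-66 + \frac{3}{-1 + 3 \cdot \frac{33}{4}}\right) - 43\right) 39 = \left(\left(-66 + \frac{3}{-1 + \frac{99}{4}}\right) - 43\right) 39 = \left(\left(-66 + \frac{3}{\frac{95}{4}}\right) - 43\right) 39 = \left(\left(-66 + 3 \cdot \frac{4}{95}\right) - 43\right) 39 = \left(\left(-66 + \frac{12}{95}\right) - 43\right) 39 = \left(- \frac{6258}{95} - 43\right) 39 = \left(- \frac{10343}{95}\right) 39 = - \frac{403377}{95}$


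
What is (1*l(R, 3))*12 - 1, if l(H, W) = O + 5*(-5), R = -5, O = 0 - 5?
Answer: -361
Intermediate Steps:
O = -5
l(H, W) = -30 (l(H, W) = -5 + 5*(-5) = -5 - 25 = -30)
(1*l(R, 3))*12 - 1 = (1*(-30))*12 - 1 = -30*12 - 1 = -360 - 1 = -361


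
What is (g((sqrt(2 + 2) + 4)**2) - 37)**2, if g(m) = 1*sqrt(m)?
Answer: 961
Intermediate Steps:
g(m) = sqrt(m)
(g((sqrt(2 + 2) + 4)**2) - 37)**2 = (sqrt((sqrt(2 + 2) + 4)**2) - 37)**2 = (sqrt((sqrt(4) + 4)**2) - 37)**2 = (sqrt((2 + 4)**2) - 37)**2 = (sqrt(6**2) - 37)**2 = (sqrt(36) - 37)**2 = (6 - 37)**2 = (-31)**2 = 961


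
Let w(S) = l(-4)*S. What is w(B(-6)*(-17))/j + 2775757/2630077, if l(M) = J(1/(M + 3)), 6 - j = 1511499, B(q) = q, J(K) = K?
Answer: 1398601847685/1325114324987 ≈ 1.0555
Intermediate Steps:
j = -1511493 (j = 6 - 1*1511499 = 6 - 1511499 = -1511493)
l(M) = 1/(3 + M) (l(M) = 1/(M + 3) = 1/(3 + M))
w(S) = -S (w(S) = S/(3 - 4) = S/(-1) = -S)
w(B(-6)*(-17))/j + 2775757/2630077 = -(-6)*(-17)/(-1511493) + 2775757/2630077 = -1*102*(-1/1511493) + 2775757*(1/2630077) = -102*(-1/1511493) + 2775757/2630077 = 34/503831 + 2775757/2630077 = 1398601847685/1325114324987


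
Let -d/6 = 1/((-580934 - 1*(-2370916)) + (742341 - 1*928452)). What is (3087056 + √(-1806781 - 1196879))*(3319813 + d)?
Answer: 16437189569513761552/1603871 + 31947310776702*I*√83435/1603871 ≈ 1.0248e+13 + 5.7536e+9*I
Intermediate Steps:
d = -6/1603871 (d = -6/((-580934 - 1*(-2370916)) + (742341 - 1*928452)) = -6/((-580934 + 2370916) + (742341 - 928452)) = -6/(1789982 - 186111) = -6/1603871 ≈ -3.7409e-6)
(3087056 + √(-1806781 - 1196879))*(3319813 + d) = (3087056 + √(-1806781 - 1196879))*(3319813 - 6/1603871) = (3087056 + √(-3003660))*(5324551796117/1603871) = (3087056 + 6*I*√83435)*(5324551796117/1603871) = 16437189569513761552/1603871 + 31947310776702*I*√83435/1603871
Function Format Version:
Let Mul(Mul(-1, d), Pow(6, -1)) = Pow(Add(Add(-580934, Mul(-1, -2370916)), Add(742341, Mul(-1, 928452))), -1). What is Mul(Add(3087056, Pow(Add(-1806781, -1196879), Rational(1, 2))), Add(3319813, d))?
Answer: Add(Rational(16437189569513761552, 1603871), Mul(Rational(31947310776702, 1603871), I, Pow(83435, Rational(1, 2)))) ≈ Add(1.0248e+13, Mul(5.7536e+9, I))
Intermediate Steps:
d = Rational(-6, 1603871) (d = Mul(-6, Pow(Add(Add(-580934, Mul(-1, -2370916)), Add(742341, Mul(-1, 928452))), -1)) = Mul(-6, Pow(Add(Add(-580934, 2370916), Add(742341, -928452)), -1)) = Mul(-6, Pow(Add(1789982, -186111), -1)) = Mul(-6, Pow(1603871, -1)) = Mul(-6, Rational(1, 1603871)) = Rational(-6, 1603871) ≈ -3.7409e-6)
Mul(Add(3087056, Pow(Add(-1806781, -1196879), Rational(1, 2))), Add(3319813, d)) = Mul(Add(3087056, Pow(Add(-1806781, -1196879), Rational(1, 2))), Add(3319813, Rational(-6, 1603871))) = Mul(Add(3087056, Pow(-3003660, Rational(1, 2))), Rational(5324551796117, 1603871)) = Mul(Add(3087056, Mul(6, I, Pow(83435, Rational(1, 2)))), Rational(5324551796117, 1603871)) = Add(Rational(16437189569513761552, 1603871), Mul(Rational(31947310776702, 1603871), I, Pow(83435, Rational(1, 2))))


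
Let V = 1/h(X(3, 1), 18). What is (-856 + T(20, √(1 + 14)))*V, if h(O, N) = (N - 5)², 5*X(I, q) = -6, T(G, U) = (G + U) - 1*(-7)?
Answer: -829/169 + √15/169 ≈ -4.8824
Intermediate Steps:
T(G, U) = 7 + G + U (T(G, U) = (G + U) + 7 = 7 + G + U)
X(I, q) = -6/5 (X(I, q) = (⅕)*(-6) = -6/5)
h(O, N) = (-5 + N)²
V = 1/169 (V = 1/((-5 + 18)²) = 1/(13²) = 1/169 ≈ 0.0059172)
(-856 + T(20, √(1 + 14)))*V = (-856 + (7 + 20 + √(1 + 14)))*(1/169) = (-856 + (7 + 20 + √15))*(1/169) = (-856 + (27 + √15))*(1/169) = (-829 + √15)*(1/169) = -829/169 + √15/169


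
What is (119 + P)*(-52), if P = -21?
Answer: -5096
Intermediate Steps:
(119 + P)*(-52) = (119 - 21)*(-52) = 98*(-52) = -5096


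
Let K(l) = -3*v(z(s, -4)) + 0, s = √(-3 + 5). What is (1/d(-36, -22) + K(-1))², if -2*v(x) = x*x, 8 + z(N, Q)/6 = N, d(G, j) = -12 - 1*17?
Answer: 11937862297/841 - 178597440*√2/29 ≈ 5.4854e+6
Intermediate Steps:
s = √2 ≈ 1.4142
d(G, j) = -29 (d(G, j) = -12 - 17 = -29)
z(N, Q) = -48 + 6*N
v(x) = -x²/2 (v(x) = -x*x/2 = -x²/2)
K(l) = 3*(-48 + 6*√2)²/2 (K(l) = -(-3)*(-48 + 6*√2)²/2 + 0 = 3*(-48 + 6*√2)²/2 + 0 = 3*(-48 + 6*√2)²/2)
(1/d(-36, -22) + K(-1))² = (1/(-29) + (3564 - 864*√2))² = (-1/29 + (3564 - 864*√2))² = (103355/29 - 864*√2)²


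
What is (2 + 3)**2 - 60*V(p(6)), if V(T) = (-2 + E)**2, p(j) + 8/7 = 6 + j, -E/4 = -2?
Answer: -2135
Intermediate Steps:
E = 8 (E = -4*(-2) = 8)
p(j) = 34/7 + j (p(j) = -8/7 + (6 + j) = 34/7 + j)
V(T) = 36 (V(T) = (-2 + 8)**2 = 6**2 = 36)
(2 + 3)**2 - 60*V(p(6)) = (2 + 3)**2 - 60*36 = 5**2 - 2160 = 25 - 2160 = -2135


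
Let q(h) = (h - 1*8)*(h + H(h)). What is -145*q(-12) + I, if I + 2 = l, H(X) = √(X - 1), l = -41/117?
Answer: -4071875/117 + 2900*I*√13 ≈ -34802.0 + 10456.0*I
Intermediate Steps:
l = -41/117 (l = -41*1/117 = -41/117 ≈ -0.35043)
H(X) = √(-1 + X)
I = -275/117 (I = -2 - 41/117 = -275/117 ≈ -2.3504)
q(h) = (-8 + h)*(h + √(-1 + h)) (q(h) = (h - 1*8)*(h + √(-1 + h)) = (h - 8)*(h + √(-1 + h)) = (-8 + h)*(h + √(-1 + h)))
-145*q(-12) + I = -145*((-12)² - 8*(-12) - 8*√(-1 - 12) - 12*√(-1 - 12)) - 275/117 = -145*(144 + 96 - 8*I*√13 - 12*I*√13) - 275/117 = -145*(240 - 20*I*√13) - 275/117 = (-34800 + 2900*I*√13) - 275/117 = -4071875/117 + 2900*I*√13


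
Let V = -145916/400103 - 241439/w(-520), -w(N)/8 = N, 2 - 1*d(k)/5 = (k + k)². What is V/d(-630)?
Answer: 97207478777/13212216629955200 ≈ 7.3574e-6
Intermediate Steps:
d(k) = 10 - 20*k² (d(k) = 10 - 5*(k + k)² = 10 - 5*4*k² = 10 - 20*k²)
w(N) = -8*N
V = -97207478777/1664428480 (V = -145916/400103 - 241439/((-8*(-520))) = -145916*1/400103 - 241439/4160 = -145916/400103 - 241439*1/4160 = -145916/400103 - 241439/4160 = -97207478777/1664428480 ≈ -58.403)
V/d(-630) = -97207478777/(1664428480*(10 - 20*(-630)²)) = -97207478777/(1664428480*(10 - 20*396900)) = -97207478777/(1664428480*(10 - 7938000)) = -97207478777/1664428480/(-7937990) = -97207478777/1664428480*(-1/7937990) = 97207478777/13212216629955200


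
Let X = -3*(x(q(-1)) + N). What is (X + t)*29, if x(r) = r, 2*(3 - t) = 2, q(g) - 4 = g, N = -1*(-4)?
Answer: -551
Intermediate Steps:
N = 4
q(g) = 4 + g
t = 2 (t = 3 - ½*2 = 3 - 1 = 2)
X = -21 (X = -3*((4 - 1) + 4) = -3*(3 + 4) = -3*7 = -21)
(X + t)*29 = (-21 + 2)*29 = -19*29 = -551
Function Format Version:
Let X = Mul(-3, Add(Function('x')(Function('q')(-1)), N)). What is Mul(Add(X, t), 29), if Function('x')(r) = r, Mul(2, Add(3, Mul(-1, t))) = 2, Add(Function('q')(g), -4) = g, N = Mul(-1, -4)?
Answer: -551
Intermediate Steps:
N = 4
Function('q')(g) = Add(4, g)
t = 2 (t = Add(3, Mul(Rational(-1, 2), 2)) = Add(3, -1) = 2)
X = -21 (X = Mul(-3, Add(Add(4, -1), 4)) = Mul(-3, Add(3, 4)) = Mul(-3, 7) = -21)
Mul(Add(X, t), 29) = Mul(Add(-21, 2), 29) = Mul(-19, 29) = -551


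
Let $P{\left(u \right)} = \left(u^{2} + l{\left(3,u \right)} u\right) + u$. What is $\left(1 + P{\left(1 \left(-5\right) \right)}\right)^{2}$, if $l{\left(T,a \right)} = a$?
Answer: $2116$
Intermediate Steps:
$P{\left(u \right)} = u + 2 u^{2}$ ($P{\left(u \right)} = \left(u^{2} + u u\right) + u = \left(u^{2} + u^{2}\right) + u = 2 u^{2} + u = u + 2 u^{2}$)
$\left(1 + P{\left(1 \left(-5\right) \right)}\right)^{2} = \left(1 + 1 \left(-5\right) \left(1 + 2 \cdot 1 \left(-5\right)\right)\right)^{2} = \left(1 - 5 \left(1 + 2 \left(-5\right)\right)\right)^{2} = \left(1 - 5 \left(1 - 10\right)\right)^{2} = \left(1 - -45\right)^{2} = \left(1 + 45\right)^{2} = 46^{2} = 2116$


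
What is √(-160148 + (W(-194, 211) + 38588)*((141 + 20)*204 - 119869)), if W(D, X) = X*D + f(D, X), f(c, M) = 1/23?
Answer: √107914263983/23 ≈ 14283.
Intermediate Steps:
f(c, M) = 1/23
W(D, X) = 1/23 + D*X (W(D, X) = X*D + 1/23 = D*X + 1/23 = 1/23 + D*X)
√(-160148 + (W(-194, 211) + 38588)*((141 + 20)*204 - 119869)) = √(-160148 + ((1/23 - 194*211) + 38588)*((141 + 20)*204 - 119869)) = √(-160148 + ((1/23 - 40934) + 38588)*(161*204 - 119869)) = √(-160148 + (-941481/23 + 38588)*(32844 - 119869)) = √(-160148 - 53957/23*(-87025)) = √(-160148 + 4695607925/23) = √(4691924521/23) = √107914263983/23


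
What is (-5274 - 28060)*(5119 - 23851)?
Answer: 624412488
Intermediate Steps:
(-5274 - 28060)*(5119 - 23851) = -33334*(-18732) = 624412488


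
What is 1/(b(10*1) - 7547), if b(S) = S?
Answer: -1/7537 ≈ -0.00013268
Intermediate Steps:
1/(b(10*1) - 7547) = 1/(10*1 - 7547) = 1/(10 - 7547) = 1/(-7537) = -1/7537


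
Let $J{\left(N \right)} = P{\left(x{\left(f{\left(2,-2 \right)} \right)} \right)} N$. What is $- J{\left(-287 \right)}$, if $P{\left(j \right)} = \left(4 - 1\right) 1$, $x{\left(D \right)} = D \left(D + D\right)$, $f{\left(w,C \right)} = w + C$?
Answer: $861$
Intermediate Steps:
$f{\left(w,C \right)} = C + w$
$x{\left(D \right)} = 2 D^{2}$ ($x{\left(D \right)} = D 2 D = 2 D^{2}$)
$P{\left(j \right)} = 3$ ($P{\left(j \right)} = 3 \cdot 1 = 3$)
$J{\left(N \right)} = 3 N$
$- J{\left(-287 \right)} = - 3 \left(-287\right) = \left(-1\right) \left(-861\right) = 861$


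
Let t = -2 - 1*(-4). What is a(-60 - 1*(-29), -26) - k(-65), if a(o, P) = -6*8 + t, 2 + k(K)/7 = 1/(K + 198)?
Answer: -609/19 ≈ -32.053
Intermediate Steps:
t = 2 (t = -2 + 4 = 2)
k(K) = -14 + 7/(198 + K) (k(K) = -14 + 7/(K + 198) = -14 + 7/(198 + K))
a(o, P) = -46 (a(o, P) = -6*8 + 2 = -48 + 2 = -46)
a(-60 - 1*(-29), -26) - k(-65) = -46 - 7*(-395 - 2*(-65))/(198 - 65) = -46 - 7*(-395 + 130)/133 = -46 - 7*(-265)/133 = -46 - 1*(-265/19) = -46 + 265/19 = -609/19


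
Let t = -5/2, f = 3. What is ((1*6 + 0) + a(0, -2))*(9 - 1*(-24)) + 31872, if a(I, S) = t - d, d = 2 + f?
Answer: 63645/2 ≈ 31823.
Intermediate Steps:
t = -5/2 (t = -5*½ = -5/2 ≈ -2.5000)
d = 5 (d = 2 + 3 = 5)
a(I, S) = -15/2 (a(I, S) = -5/2 - 1*5 = -5/2 - 5 = -15/2)
((1*6 + 0) + a(0, -2))*(9 - 1*(-24)) + 31872 = ((1*6 + 0) - 15/2)*(9 - 1*(-24)) + 31872 = ((6 + 0) - 15/2)*(9 + 24) + 31872 = (6 - 15/2)*33 + 31872 = -3/2*33 + 31872 = -99/2 + 31872 = 63645/2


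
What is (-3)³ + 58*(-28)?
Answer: -1651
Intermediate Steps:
(-3)³ + 58*(-28) = -27 - 1624 = -1651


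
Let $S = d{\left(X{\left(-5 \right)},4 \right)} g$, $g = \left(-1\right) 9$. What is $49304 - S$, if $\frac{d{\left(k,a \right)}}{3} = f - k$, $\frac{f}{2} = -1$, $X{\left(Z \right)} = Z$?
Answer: $49385$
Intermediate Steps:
$f = -2$ ($f = 2 \left(-1\right) = -2$)
$g = -9$
$d{\left(k,a \right)} = -6 - 3 k$ ($d{\left(k,a \right)} = 3 \left(-2 - k\right) = -6 - 3 k$)
$S = -81$ ($S = \left(-6 - -15\right) \left(-9\right) = \left(-6 + 15\right) \left(-9\right) = 9 \left(-9\right) = -81$)
$49304 - S = 49304 - -81 = 49304 + 81 = 49385$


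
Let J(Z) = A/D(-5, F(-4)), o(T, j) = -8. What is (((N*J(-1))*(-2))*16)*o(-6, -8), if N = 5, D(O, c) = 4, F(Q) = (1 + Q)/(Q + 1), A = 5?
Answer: 1600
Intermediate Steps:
F(Q) = 1 (F(Q) = (1 + Q)/(1 + Q) = 1)
J(Z) = 5/4
(((N*J(-1))*(-2))*16)*o(-6, -8) = (((5*(5/4))*(-2))*16)*(-8) = (((25/4)*(-2))*16)*(-8) = -25/2*16*(-8) = -200*(-8) = 1600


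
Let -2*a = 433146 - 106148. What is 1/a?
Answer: -1/163499 ≈ -6.1162e-6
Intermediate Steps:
a = -163499 (a = -(433146 - 106148)/2 = -1/2*326998 = -163499)
1/a = 1/(-163499) = -1/163499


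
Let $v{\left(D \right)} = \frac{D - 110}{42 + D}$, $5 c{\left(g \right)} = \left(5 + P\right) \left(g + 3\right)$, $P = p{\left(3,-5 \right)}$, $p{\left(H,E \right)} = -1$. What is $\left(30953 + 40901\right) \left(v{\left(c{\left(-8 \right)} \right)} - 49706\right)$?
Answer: $-3571790486$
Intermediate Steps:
$P = -1$
$c{\left(g \right)} = \frac{12}{5} + \frac{4 g}{5}$ ($c{\left(g \right)} = \frac{\left(5 - 1\right) \left(g + 3\right)}{5} = \frac{4 \left(3 + g\right)}{5} = \frac{12 + 4 g}{5} = \frac{12}{5} + \frac{4 g}{5}$)
$v{\left(D \right)} = \frac{-110 + D}{42 + D}$
$\left(30953 + 40901\right) \left(v{\left(c{\left(-8 \right)} \right)} - 49706\right) = \left(30953 + 40901\right) \left(\frac{-110 + \left(\frac{12}{5} + \frac{4}{5} \left(-8\right)\right)}{42 + \left(\frac{12}{5} + \frac{4}{5} \left(-8\right)\right)} - 49706\right) = 71854 \left(\frac{-110 + \left(\frac{12}{5} - \frac{32}{5}\right)}{42 + \left(\frac{12}{5} - \frac{32}{5}\right)} - 49706\right) = 71854 \left(\frac{-110 - 4}{42 - 4} - 49706\right) = 71854 \left(\frac{1}{38} \left(-114\right) - 49706\right) = 71854 \left(-3 - 49706\right) = 71854 \left(-49709\right) = -3571790486$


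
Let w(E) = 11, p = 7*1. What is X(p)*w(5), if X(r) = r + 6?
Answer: 143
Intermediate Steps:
p = 7
X(r) = 6 + r
X(p)*w(5) = (6 + 7)*11 = 13*11 = 143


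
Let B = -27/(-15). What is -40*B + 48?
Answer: -24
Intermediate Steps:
B = 9/5 (B = -27*(-1/15) = 9/5 ≈ 1.8000)
-40*B + 48 = -40*9/5 + 48 = -72 + 48 = -24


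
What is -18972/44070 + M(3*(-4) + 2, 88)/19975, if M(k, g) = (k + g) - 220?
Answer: -12840788/29343275 ≈ -0.43761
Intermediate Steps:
M(k, g) = -220 + g + k (M(k, g) = (g + k) - 220 = -220 + g + k)
-18972/44070 + M(3*(-4) + 2, 88)/19975 = -18972/44070 + (-220 + 88 + (3*(-4) + 2))/19975 = -18972*1/44070 + (-220 + 88 + (-12 + 2))*(1/19975) = -3162/7345 + (-220 + 88 - 10)*(1/19975) = -3162/7345 - 142*1/19975 = -3162/7345 - 142/19975 = -12840788/29343275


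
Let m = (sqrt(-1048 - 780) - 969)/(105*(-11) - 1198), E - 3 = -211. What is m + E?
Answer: -488455/2353 - 2*I*sqrt(457)/2353 ≈ -207.59 - 0.01817*I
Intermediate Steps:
E = -208 (E = 3 - 211 = -208)
m = 969/2353 - 2*I*sqrt(457)/2353 (m = (sqrt(-1828) - 969)/(-1155 - 1198) = (2*I*sqrt(457) - 969)/(-2353) = (-969 + 2*I*sqrt(457))*(-1/2353) = 969/2353 - 2*I*sqrt(457)/2353 ≈ 0.41181 - 0.01817*I)
m + E = (969/2353 - 2*I*sqrt(457)/2353) - 208 = -488455/2353 - 2*I*sqrt(457)/2353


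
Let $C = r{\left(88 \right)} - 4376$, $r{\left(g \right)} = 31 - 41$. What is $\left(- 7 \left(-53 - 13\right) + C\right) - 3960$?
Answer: $-7884$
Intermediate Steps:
$r{\left(g \right)} = -10$ ($r{\left(g \right)} = 31 - 41 = -10$)
$C = -4386$ ($C = -10 - 4376 = -4386$)
$\left(- 7 \left(-53 - 13\right) + C\right) - 3960 = \left(- 7 \left(-53 - 13\right) - 4386\right) - 3960 = \left(\left(-7\right) \left(-66\right) - 4386\right) - 3960 = \left(462 - 4386\right) - 3960 = -3924 - 3960 = -7884$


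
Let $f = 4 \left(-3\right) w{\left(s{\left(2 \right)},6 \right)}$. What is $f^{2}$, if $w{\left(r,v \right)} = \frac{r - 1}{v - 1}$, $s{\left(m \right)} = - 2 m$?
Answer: $144$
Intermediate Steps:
$w{\left(r,v \right)} = \frac{-1 + r}{-1 + v}$
$f = 12$ ($f = 4 \left(-3\right) \frac{-1 - 4}{-1 + 6} = - 12 \frac{-1 - 4}{5} = - 12 \cdot \frac{1}{5} \left(-5\right) = \left(-12\right) \left(-1\right) = 12$)
$f^{2} = 12^{2} = 144$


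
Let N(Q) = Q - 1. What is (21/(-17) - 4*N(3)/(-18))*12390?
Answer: -499730/51 ≈ -9798.6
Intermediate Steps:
N(Q) = -1 + Q
(21/(-17) - 4*N(3)/(-18))*12390 = (21/(-17) - 4*(-1 + 3)/(-18))*12390 = (21*(-1/17) - 4*2*(-1/18))*12390 = (-21/17 - 8*(-1/18))*12390 = (-21/17 + 4/9)*12390 = -121/153*12390 = -499730/51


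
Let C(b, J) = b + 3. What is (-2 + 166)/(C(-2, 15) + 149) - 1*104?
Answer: -7718/75 ≈ -102.91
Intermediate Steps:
C(b, J) = 3 + b
(-2 + 166)/(C(-2, 15) + 149) - 1*104 = (-2 + 166)/((3 - 2) + 149) - 1*104 = 164/(1 + 149) - 104 = 164/150 - 104 = 164*(1/150) - 104 = 82/75 - 104 = -7718/75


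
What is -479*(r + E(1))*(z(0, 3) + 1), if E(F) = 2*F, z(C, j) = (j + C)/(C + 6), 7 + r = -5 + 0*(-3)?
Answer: 7185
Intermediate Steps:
r = -12 (r = -7 + (-5 + 0*(-3)) = -7 + (-5 + 0) = -7 - 5 = -12)
z(C, j) = (C + j)/(6 + C)
-479*(r + E(1))*(z(0, 3) + 1) = -479*(-12 + 2*1)*((0 + 3)/(6 + 0) + 1) = -479*(-12 + 2)*(3/6 + 1) = -(-4790)*((1/6)*3 + 1) = -(-4790)*(1/2 + 1) = -(-4790)*3/2 = -479*(-15) = 7185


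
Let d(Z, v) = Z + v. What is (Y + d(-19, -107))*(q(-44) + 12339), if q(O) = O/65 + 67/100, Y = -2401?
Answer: -40534826157/1300 ≈ -3.1181e+7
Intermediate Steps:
q(O) = 67/100 + O/65 (q(O) = O*(1/65) + 67*(1/100) = O/65 + 67/100 = 67/100 + O/65)
(Y + d(-19, -107))*(q(-44) + 12339) = (-2401 + (-19 - 107))*((67/100 + (1/65)*(-44)) + 12339) = (-2401 - 126)*((67/100 - 44/65) + 12339) = -2527*(-9/1300 + 12339) = -2527*16040691/1300 = -40534826157/1300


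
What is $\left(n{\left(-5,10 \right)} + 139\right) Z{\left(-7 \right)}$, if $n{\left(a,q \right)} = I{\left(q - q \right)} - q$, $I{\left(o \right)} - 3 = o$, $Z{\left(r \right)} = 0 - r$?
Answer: $924$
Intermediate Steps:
$Z{\left(r \right)} = - r$
$I{\left(o \right)} = 3 + o$
$n{\left(a,q \right)} = 3 - q$ ($n{\left(a,q \right)} = \left(3 + \left(q - q\right)\right) - q = \left(3 + 0\right) - q = 3 - q$)
$\left(n{\left(-5,10 \right)} + 139\right) Z{\left(-7 \right)} = \left(\left(3 - 10\right) + 139\right) \left(\left(-1\right) \left(-7\right)\right) = \left(\left(3 - 10\right) + 139\right) 7 = \left(-7 + 139\right) 7 = 132 \cdot 7 = 924$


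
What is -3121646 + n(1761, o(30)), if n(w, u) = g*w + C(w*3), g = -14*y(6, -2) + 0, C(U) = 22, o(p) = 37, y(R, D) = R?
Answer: -3269548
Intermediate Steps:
g = -84 (g = -14*6 + 0 = -84 + 0 = -84)
n(w, u) = 22 - 84*w (n(w, u) = -84*w + 22 = 22 - 84*w)
-3121646 + n(1761, o(30)) = -3121646 + (22 - 84*1761) = -3121646 + (22 - 147924) = -3121646 - 147902 = -3269548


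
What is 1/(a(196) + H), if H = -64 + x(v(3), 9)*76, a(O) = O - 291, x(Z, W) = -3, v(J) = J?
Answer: -1/387 ≈ -0.0025840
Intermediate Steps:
a(O) = -291 + O
H = -292 (H = -64 - 3*76 = -64 - 228 = -292)
1/(a(196) + H) = 1/((-291 + 196) - 292) = 1/(-95 - 292) = 1/(-387) = -1/387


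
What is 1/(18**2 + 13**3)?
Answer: 1/2521 ≈ 0.00039667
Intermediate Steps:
1/(18**2 + 13**3) = 1/(324 + 2197) = 1/2521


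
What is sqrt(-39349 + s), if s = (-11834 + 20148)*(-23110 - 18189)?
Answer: I*sqrt(343399235) ≈ 18531.0*I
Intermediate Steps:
s = -343359886 (s = 8314*(-41299) = -343359886)
sqrt(-39349 + s) = sqrt(-39349 - 343359886) = sqrt(-343399235) = I*sqrt(343399235)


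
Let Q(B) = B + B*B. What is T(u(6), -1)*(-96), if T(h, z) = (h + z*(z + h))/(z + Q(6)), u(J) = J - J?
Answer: -96/41 ≈ -2.3415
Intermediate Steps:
u(J) = 0
Q(B) = B + B²
T(h, z) = (h + z*(h + z))/(42 + z) (T(h, z) = (h + z*(z + h))/(z + 6*(1 + 6)) = (h + z*(h + z))/(z + 6*7) = (h + z*(h + z))/(z + 42) = (h + z*(h + z))/(42 + z))
T(u(6), -1)*(-96) = ((0 + (-1)² + 0*(-1))/(42 - 1))*(-96) = ((0 + 1 + 0)/41)*(-96) = ((1/41)*1)*(-96) = (1/41)*(-96) = -96/41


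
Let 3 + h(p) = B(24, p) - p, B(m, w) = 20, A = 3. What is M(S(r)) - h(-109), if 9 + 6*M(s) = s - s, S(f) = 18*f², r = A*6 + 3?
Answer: -255/2 ≈ -127.50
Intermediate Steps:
r = 21 (r = 3*6 + 3 = 18 + 3 = 21)
M(s) = -3/2 (M(s) = -3/2 + (s - s)/6 = -3/2 + (⅙)*0 = -3/2 + 0 = -3/2)
h(p) = 17 - p (h(p) = -3 + (20 - p) = 17 - p)
M(S(r)) - h(-109) = -3/2 - (17 - 1*(-109)) = -3/2 - (17 + 109) = -3/2 - 1*126 = -3/2 - 126 = -255/2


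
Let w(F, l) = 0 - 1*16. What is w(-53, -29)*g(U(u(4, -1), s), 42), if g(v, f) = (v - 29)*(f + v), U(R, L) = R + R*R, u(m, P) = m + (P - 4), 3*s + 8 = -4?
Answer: 19488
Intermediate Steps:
s = -4 (s = -8/3 + (⅓)*(-4) = -8/3 - 4/3 = -4)
u(m, P) = -4 + P + m (u(m, P) = m + (-4 + P) = -4 + P + m)
w(F, l) = -16 (w(F, l) = 0 - 16 = -16)
U(R, L) = R + R²
g(v, f) = (-29 + v)*(f + v)
w(-53, -29)*g(U(u(4, -1), s), 42) = -16*(((-4 - 1 + 4)*(1 + (-4 - 1 + 4)))² - 29*42 - 29*(-4 - 1 + 4)*(1 + (-4 - 1 + 4)) + 42*((-4 - 1 + 4)*(1 + (-4 - 1 + 4)))) = -16*((-(1 - 1))² - 1218 - (-29)*(1 - 1) + 42*(-(1 - 1))) = -16*((-1*0)² - 1218 - (-29)*0 + 42*(-1*0)) = -16*(0² - 1218 - 29*0 + 42*0) = -16*(0 - 1218 + 0 + 0) = -16*(-1218) = 19488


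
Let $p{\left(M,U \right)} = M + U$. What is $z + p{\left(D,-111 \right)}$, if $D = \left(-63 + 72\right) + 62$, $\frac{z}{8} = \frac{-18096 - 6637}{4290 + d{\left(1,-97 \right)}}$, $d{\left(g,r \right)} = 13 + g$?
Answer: $- \frac{46253}{538} \approx -85.972$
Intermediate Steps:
$z = - \frac{24733}{538}$ ($z = 8 \frac{-18096 - 6637}{4290 + \left(13 + 1\right)} = 8 \left(- \frac{24733}{4290 + 14}\right) = 8 \left(- \frac{24733}{4304}\right) = - \frac{24733}{538} \approx -45.972$)
$D = 71$ ($D = 9 + 62 = 71$)
$z + p{\left(D,-111 \right)} = - \frac{24733}{538} + \left(71 - 111\right) = - \frac{24733}{538} - 40 = - \frac{46253}{538}$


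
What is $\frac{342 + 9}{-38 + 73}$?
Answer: $\frac{351}{35} \approx 10.029$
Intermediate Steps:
$\frac{342 + 9}{-38 + 73} = \frac{351}{35}$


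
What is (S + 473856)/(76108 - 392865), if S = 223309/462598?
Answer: -219205061197/146531154686 ≈ -1.4960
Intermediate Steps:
S = 223309/462598 (S = 223309*(1/462598) = 223309/462598 ≈ 0.48273)
(S + 473856)/(76108 - 392865) = (223309/462598 + 473856)/(76108 - 392865) = (219205061197/462598)/(-316757) = (219205061197/462598)*(-1/316757) = -219205061197/146531154686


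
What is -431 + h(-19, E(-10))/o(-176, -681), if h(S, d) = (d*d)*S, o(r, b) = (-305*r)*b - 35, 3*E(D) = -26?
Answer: -141801157241/329005035 ≈ -431.00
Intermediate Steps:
E(D) = -26/3 (E(D) = (⅓)*(-26) = -26/3)
o(r, b) = -35 - 305*b*r (o(r, b) = -305*b*r - 35 = -35 - 305*b*r)
h(S, d) = S*d² (h(S, d) = d²*S = S*d²)
-431 + h(-19, E(-10))/o(-176, -681) = -431 + (-19*(-26/3)²)/(-35 - 305*(-681)*(-176)) = -431 + (-19*676/9)/(-35 - 36556080) = -431 - 12844/9/(-36556115) = -431 - 12844/9*(-1/36556115) = -431 + 12844/329005035 = -141801157241/329005035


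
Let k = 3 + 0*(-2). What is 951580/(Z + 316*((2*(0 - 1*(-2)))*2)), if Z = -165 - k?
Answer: 47579/118 ≈ 403.21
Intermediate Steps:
k = 3 (k = 3 + 0 = 3)
Z = -168 (Z = -165 - 1*3 = -165 - 3 = -168)
951580/(Z + 316*((2*(0 - 1*(-2)))*2)) = 951580/(-168 + 316*((2*(0 - 1*(-2)))*2)) = 951580/(-168 + 316*((2*(0 + 2))*2)) = 951580/(-168 + 316*((2*2)*2)) = 951580/(-168 + 316*(4*2)) = 951580/(-168 + 316*8) = 951580/(-168 + 2528) = 951580/2360 = 951580*(1/2360) = 47579/118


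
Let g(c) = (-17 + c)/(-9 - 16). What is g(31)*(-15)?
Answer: 42/5 ≈ 8.4000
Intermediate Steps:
g(c) = 17/25 - c/25 (g(c) = (-17 + c)/(-25) = (-17 + c)*(-1/25) = 17/25 - c/25)
g(31)*(-15) = (17/25 - 1/25*31)*(-15) = (17/25 - 31/25)*(-15) = -14/25*(-15) = 42/5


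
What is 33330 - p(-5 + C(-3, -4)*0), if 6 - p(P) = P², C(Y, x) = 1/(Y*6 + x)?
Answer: 33349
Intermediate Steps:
C(Y, x) = 1/(x + 6*Y) (C(Y, x) = 1/(6*Y + x) = 1/(x + 6*Y))
p(P) = 6 - P²
33330 - p(-5 + C(-3, -4)*0) = 33330 - (6 - (-5 + 0/(-4 + 6*(-3)))²) = 33330 - (6 - (-5 + 0/(-4 - 18))²) = 33330 - (6 - (-5 + 0/(-22))²) = 33330 - (6 - (-5 - 1/22*0)²) = 33330 - (6 - (-5 + 0)²) = 33330 - (6 - 1*(-5)²) = 33330 - (6 - 1*25) = 33330 - (6 - 25) = 33330 - 1*(-19) = 33330 + 19 = 33349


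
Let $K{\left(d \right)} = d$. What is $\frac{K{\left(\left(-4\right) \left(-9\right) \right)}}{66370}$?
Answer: $\frac{18}{33185} \approx 0.00054241$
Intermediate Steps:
$\frac{K{\left(\left(-4\right) \left(-9\right) \right)}}{66370} = \frac{\left(-4\right) \left(-9\right)}{66370} = 36 \cdot \frac{1}{66370} = \frac{18}{33185}$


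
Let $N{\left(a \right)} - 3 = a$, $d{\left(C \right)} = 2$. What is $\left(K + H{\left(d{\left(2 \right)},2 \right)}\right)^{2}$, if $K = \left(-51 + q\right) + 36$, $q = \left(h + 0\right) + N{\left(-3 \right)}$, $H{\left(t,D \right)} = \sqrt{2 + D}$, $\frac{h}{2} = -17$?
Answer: $2209$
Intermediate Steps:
$h = -34$ ($h = 2 \left(-17\right) = -34$)
$N{\left(a \right)} = 3 + a$
$q = -34$ ($q = \left(-34 + 0\right) + \left(3 - 3\right) = -34 + 0 = -34$)
$K = -49$ ($K = \left(-51 - 34\right) + 36 = -85 + 36 = -49$)
$\left(K + H{\left(d{\left(2 \right)},2 \right)}\right)^{2} = \left(-49 + \sqrt{2 + 2}\right)^{2} = \left(-49 + \sqrt{4}\right)^{2} = \left(-49 + 2\right)^{2} = \left(-47\right)^{2} = 2209$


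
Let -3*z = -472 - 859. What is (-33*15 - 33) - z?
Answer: -2915/3 ≈ -971.67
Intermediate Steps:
z = 1331/3 (z = -(-472 - 859)/3 = -1/3*(-1331) = 1331/3 ≈ 443.67)
(-33*15 - 33) - z = (-33*15 - 33) - 1*1331/3 = (-495 - 33) - 1331/3 = -528 - 1331/3 = -2915/3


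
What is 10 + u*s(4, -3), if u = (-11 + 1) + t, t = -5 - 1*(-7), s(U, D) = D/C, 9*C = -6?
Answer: -26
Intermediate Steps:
C = -2/3 (C = (1/9)*(-6) = -2/3 ≈ -0.66667)
s(U, D) = -3*D/2 (s(U, D) = D/(-2/3) = D*(-3/2) = -3*D/2)
t = 2 (t = -5 + 7 = 2)
u = -8 (u = (-11 + 1) + 2 = -10 + 2 = -8)
10 + u*s(4, -3) = 10 - (-12)*(-3) = 10 - 8*9/2 = 10 - 36 = -26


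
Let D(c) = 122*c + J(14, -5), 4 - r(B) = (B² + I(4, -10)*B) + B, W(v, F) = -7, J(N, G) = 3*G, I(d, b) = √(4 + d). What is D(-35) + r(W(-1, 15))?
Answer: -4323 + 14*√2 ≈ -4303.2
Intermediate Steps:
r(B) = 4 - B - B² - 2*B*√2 (r(B) = 4 - ((B² + √(4 + 4)*B) + B) = 4 - ((B² + √8*B) + B) = 4 - ((B² + (2*√2)*B) + B) = 4 - ((B² + 2*B*√2) + B) = 4 - (B + B² + 2*B*√2) = 4 + (-B - B² - 2*B*√2) = 4 - B - B² - 2*B*√2)
D(c) = -15 + 122*c (D(c) = 122*c + 3*(-5) = 122*c - 15 = -15 + 122*c)
D(-35) + r(W(-1, 15)) = (-15 + 122*(-35)) + (4 - 1*(-7) - 1*(-7)² - 2*(-7)*√2) = (-15 - 4270) + (4 + 7 - 1*49 + 14*√2) = -4285 + (4 + 7 - 49 + 14*√2) = -4285 + (-38 + 14*√2) = -4323 + 14*√2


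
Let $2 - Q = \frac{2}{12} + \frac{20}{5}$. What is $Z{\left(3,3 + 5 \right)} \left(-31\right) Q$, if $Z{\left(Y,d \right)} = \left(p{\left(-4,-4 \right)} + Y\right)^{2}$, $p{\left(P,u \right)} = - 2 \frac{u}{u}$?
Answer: $\frac{403}{6} \approx 67.167$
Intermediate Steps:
$Q = - \frac{13}{6}$ ($Q = 2 - \left(\frac{2}{12} + \frac{20}{5}\right) = 2 - \left(2 \cdot \frac{1}{12} + 20 \cdot \frac{1}{5}\right) = 2 - \left(\frac{1}{6} + 4\right) = 2 - \frac{25}{6} = - \frac{13}{6} \approx -2.1667$)
$p{\left(P,u \right)} = -2$ ($p{\left(P,u \right)} = \left(-2\right) 1 = -2$)
$Z{\left(Y,d \right)} = \left(-2 + Y\right)^{2}$
$Z{\left(3,3 + 5 \right)} \left(-31\right) Q = \left(-2 + 3\right)^{2} \left(-31\right) \left(- \frac{13}{6}\right) = 1^{2} \left(-31\right) \left(- \frac{13}{6}\right) = 1 \left(-31\right) \left(- \frac{13}{6}\right) = \left(-31\right) \left(- \frac{13}{6}\right) = \frac{403}{6}$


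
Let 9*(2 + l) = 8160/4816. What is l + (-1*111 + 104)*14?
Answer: -90130/903 ≈ -99.812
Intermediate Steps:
l = -1636/903 (l = -2 + (8160/4816)/9 = -2 + (8160*(1/4816))/9 = -2 + (1/9)*(510/301) = -2 + 170/903 = -1636/903 ≈ -1.8117)
l + (-1*111 + 104)*14 = -1636/903 + (-1*111 + 104)*14 = -1636/903 + (-111 + 104)*14 = -1636/903 - 7*14 = -1636/903 - 98 = -90130/903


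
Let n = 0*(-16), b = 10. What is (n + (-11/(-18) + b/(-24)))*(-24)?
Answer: -14/3 ≈ -4.6667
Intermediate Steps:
n = 0
(n + (-11/(-18) + b/(-24)))*(-24) = (0 + (-11/(-18) + 10/(-24)))*(-24) = (0 + (-11*(-1/18) + 10*(-1/24)))*(-24) = (0 + (11/18 - 5/12))*(-24) = (0 + 7/36)*(-24) = (7/36)*(-24) = -14/3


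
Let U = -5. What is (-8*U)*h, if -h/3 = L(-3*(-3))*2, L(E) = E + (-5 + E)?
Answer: -3120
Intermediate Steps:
L(E) = -5 + 2*E
h = -78 (h = -3*(-5 + 2*(-3*(-3)))*2 = -3*(-5 + 2*9)*2 = -3*(-5 + 18)*2 = -39*2 = -3*26 = -78)
(-8*U)*h = -8*(-5)*(-78) = 40*(-78) = -3120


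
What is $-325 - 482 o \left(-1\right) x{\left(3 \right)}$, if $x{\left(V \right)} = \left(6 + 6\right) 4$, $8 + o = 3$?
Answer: $-116005$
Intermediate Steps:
$o = -5$ ($o = -8 + 3 = -5$)
$x{\left(V \right)} = 48$ ($x{\left(V \right)} = 12 \cdot 4 = 48$)
$-325 - 482 o \left(-1\right) x{\left(3 \right)} = -325 - 482 \left(-5\right) \left(-1\right) 48 = -325 - 482 \cdot 5 \cdot 48 = -325 - 115680 = -116005$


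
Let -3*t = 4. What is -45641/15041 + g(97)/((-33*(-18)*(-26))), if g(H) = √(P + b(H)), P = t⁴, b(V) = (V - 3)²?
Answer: -45641/15041 - √178993/69498 ≈ -3.0405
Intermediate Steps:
t = -4/3 (t = -⅓*4 = -4/3 ≈ -1.3333)
b(V) = (-3 + V)²
P = 256/81 (P = (-4/3)⁴ = 256/81 ≈ 3.1605)
g(H) = √(256/81 + (-3 + H)²)
-45641/15041 + g(97)/((-33*(-18)*(-26))) = -45641/15041 + (√(256 + 81*(-3 + 97)²)/9)/((-33*(-18)*(-26))) = -45641*1/15041 + (√(256 + 81*94²)/9)/((594*(-26))) = -45641/15041 + (√(256 + 81*8836)/9)/(-15444) = -45641/15041 + (√(256 + 715716)/9)*(-1/15444) = -45641/15041 + (√715972/9)*(-1/15444) = -45641/15041 + ((2*√178993)/9)*(-1/15444) = -45641/15041 + (2*√178993/9)*(-1/15444) = -45641/15041 - √178993/69498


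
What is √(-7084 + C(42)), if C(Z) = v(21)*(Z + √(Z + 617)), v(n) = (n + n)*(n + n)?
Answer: 2*√(16751 + 441*√659) ≈ 335.09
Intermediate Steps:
v(n) = 4*n² (v(n) = (2*n)*(2*n) = 4*n²)
C(Z) = 1764*Z + 1764*√(617 + Z) (C(Z) = (4*21²)*(Z + √(Z + 617)) = (4*441)*(Z + √(617 + Z)) = 1764*(Z + √(617 + Z)) = 1764*Z + 1764*√(617 + Z))
√(-7084 + C(42)) = √(-7084 + (1764*42 + 1764*√(617 + 42))) = √(-7084 + (74088 + 1764*√659)) = √(67004 + 1764*√659)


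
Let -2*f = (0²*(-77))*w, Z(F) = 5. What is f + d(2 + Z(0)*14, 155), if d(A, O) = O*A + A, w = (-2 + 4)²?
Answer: 11232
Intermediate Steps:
w = 4 (w = 2² = 4)
f = 0 (f = -0²*(-77)*4/2 = -0*(-77)*4/2 = -0*4 = -½*0 = 0)
d(A, O) = A + A*O (d(A, O) = A*O + A = A + A*O)
f + d(2 + Z(0)*14, 155) = 0 + (2 + 5*14)*(1 + 155) = 0 + (2 + 70)*156 = 0 + 72*156 = 0 + 11232 = 11232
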